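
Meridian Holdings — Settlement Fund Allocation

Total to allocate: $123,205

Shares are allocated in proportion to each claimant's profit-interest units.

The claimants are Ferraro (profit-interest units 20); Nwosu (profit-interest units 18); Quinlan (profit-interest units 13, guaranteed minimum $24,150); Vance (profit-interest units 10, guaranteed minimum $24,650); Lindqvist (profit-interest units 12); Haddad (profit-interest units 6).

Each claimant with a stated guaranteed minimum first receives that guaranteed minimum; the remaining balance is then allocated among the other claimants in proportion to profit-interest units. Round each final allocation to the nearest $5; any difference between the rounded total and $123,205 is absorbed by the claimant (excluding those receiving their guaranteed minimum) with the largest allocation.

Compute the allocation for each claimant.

Ferraro: $26,575 · Nwosu: $23,915 · Quinlan: $24,150 · Vance: $24,650 · Lindqvist: $15,945 · Haddad: $7,970

Guaranteed amounts: Quinlan $24,150; Vance $24,650. Remaining pool $74,405.
Remaining pool split over remaining profit-interest units 56: Ferraro 26,573.21 → $26,575; Nwosu 23,915.89 → $23,915; Lindqvist 15,943.93 → $15,945; Haddad 7,971.96 → $7,970.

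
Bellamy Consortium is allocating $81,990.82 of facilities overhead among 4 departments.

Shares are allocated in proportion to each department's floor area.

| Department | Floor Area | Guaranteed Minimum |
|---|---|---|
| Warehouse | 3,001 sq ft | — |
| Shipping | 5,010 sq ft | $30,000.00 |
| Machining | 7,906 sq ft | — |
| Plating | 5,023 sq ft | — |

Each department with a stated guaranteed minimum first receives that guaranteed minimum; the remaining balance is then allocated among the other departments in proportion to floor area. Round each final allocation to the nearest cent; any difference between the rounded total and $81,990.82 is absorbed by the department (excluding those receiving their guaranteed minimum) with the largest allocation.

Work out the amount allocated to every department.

Fund the minimums — Shipping $30,000.00. Residual $51,990.82.
Residual split over remaining floor area 15,930: Warehouse 9,794.3786 → $9,794.38; Machining 25,802.8514 → $25,802.85; Plating 16,393.5900 → $16,393.59.

Warehouse: $9,794.38; Shipping: $30,000.00; Machining: $25,802.85; Plating: $16,393.59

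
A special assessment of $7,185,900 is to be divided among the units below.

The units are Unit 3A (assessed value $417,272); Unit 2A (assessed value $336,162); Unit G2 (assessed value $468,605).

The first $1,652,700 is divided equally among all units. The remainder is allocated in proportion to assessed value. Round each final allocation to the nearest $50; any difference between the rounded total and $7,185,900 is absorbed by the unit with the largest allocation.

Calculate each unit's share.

Unit 3A: $2,440,250; Unit 2A: $2,073,000; Unit G2: $2,672,650

$1,652,700 shared equally gives $550,900 per unit.
Remainder $5,533,200 by assessed value (total 1,222,039): Unit 3A 1,889,341.85 → $1,889,350; Unit 2A 1,522,088.56 → $1,522,100; Unit G2 2,121,769.59 → $2,121,750.
Totals: Unit 3A $550,900 + $1,889,350 = $2,440,250; Unit 2A $550,900 + $1,522,100 = $2,073,000; Unit G2 $550,900 + $2,121,750 = $2,672,650.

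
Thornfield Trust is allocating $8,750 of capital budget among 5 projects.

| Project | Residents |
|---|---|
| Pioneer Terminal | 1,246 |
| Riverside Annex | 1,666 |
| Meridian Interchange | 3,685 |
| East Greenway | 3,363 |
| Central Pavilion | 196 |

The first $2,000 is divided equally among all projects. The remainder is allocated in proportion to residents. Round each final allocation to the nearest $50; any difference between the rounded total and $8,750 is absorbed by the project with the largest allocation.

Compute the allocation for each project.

Pioneer Terminal: $1,250 | Riverside Annex: $1,500 | Meridian Interchange: $2,800 | East Greenway: $2,650 | Central Pavilion: $550

First tranche $2,000 split equally: $400 each.
Remainder $6,750 by residents (total 10,156): Pioneer Terminal 828.13 → $850; Riverside Annex 1,107.28 → $1,100; Meridian Interchange 2,449.17 → $2,450; East Greenway 2,235.16 → $2,250; Central Pavilion 130.27 → $150.
Rounding difference −$50 on remainder applied to Meridian Interchange.
Totals: Pioneer Terminal $400 + $850 = $1,250; Riverside Annex $400 + $1,100 = $1,500; Meridian Interchange $400 + $2,400 = $2,800; East Greenway $400 + $2,250 = $2,650; Central Pavilion $400 + $150 = $550.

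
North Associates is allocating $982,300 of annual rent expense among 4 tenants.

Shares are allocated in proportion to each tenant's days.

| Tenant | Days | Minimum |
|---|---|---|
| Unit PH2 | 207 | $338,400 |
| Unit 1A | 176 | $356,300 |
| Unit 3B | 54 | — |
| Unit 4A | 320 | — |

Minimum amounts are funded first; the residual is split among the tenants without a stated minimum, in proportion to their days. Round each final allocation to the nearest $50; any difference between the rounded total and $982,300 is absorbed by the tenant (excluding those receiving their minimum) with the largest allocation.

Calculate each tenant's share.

Fund the minimums — Unit PH2 $338,400; Unit 1A $356,300. Remaining pool $287,600.
Remaining pool split over remaining days 374: Unit 3B 41,525.13 → $41,550; Unit 4A 246,074.87 → $246,050.

Unit PH2: $338,400; Unit 1A: $356,300; Unit 3B: $41,550; Unit 4A: $246,050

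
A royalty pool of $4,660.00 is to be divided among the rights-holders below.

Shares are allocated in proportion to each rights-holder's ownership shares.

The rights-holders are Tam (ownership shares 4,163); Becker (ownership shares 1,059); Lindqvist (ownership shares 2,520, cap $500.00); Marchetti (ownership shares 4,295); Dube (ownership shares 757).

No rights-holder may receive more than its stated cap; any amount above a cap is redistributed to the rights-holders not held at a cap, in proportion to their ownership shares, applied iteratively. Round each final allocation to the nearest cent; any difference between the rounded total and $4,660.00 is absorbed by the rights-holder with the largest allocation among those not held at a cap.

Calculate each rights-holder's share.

Tam: $1,685.62; Becker: $428.80; Lindqvist: $500.00; Marchetti: $1,739.07; Dube: $306.51

Ownership shares total: 12,794.
Proportional shares (ignoring caps): Tam 1,516.3030; Becker 385.7230; Lindqvist 917.8678; Marchetti 1,564.3817; Dube 275.7246.
Capped: Lindqvist ($500.00); residual $4,160.00 reallocated over remaining ownership shares 10,274.
Redistributed shares: Tam 1,685.6220 → $1,685.62; Becker 428.79502 → $428.80; Marchetti 1,739.0695 → $1,739.07; Dube 306.5135 → $306.51.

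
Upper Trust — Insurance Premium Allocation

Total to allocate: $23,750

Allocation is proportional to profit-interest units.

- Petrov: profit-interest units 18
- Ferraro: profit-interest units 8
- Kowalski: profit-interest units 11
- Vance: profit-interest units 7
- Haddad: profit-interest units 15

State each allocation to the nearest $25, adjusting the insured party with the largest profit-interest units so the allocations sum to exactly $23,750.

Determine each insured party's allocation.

Petrov: $7,225 | Ferraro: $3,225 | Kowalski: $4,425 | Vance: $2,825 | Haddad: $6,050

Combined profit-interest units = 59.
Pro-rata amounts: Petrov 18/59 × $23,750 = 7,245.76; Ferraro 8/59 × $23,750 = 3,220.34; Kowalski 11/59 × $23,750 = 4,427.97; Vance 7/59 × $23,750 = 2,817.80; Haddad 15/59 × $23,750 = 6,038.14.
After rounding ($25): Petrov $7,250; Ferraro $3,225; Kowalski $4,425; Vance $2,825; Haddad $6,050. Sum = $23,775.
Difference $23,750 − $23,775 = −$25 applied to largest profit-interest units (Petrov): Petrov becomes $7,225.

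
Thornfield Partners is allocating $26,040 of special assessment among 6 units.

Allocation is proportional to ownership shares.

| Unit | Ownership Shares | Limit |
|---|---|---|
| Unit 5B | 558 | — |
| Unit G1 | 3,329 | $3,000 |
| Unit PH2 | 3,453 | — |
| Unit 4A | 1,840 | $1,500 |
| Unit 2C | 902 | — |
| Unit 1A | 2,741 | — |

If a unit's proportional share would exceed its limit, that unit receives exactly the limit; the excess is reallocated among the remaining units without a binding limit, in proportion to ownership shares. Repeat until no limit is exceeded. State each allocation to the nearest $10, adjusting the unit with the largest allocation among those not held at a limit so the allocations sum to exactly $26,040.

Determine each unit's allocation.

Unit 5B: $1,570 | Unit G1: $3,000 | Unit PH2: $9,720 | Unit 4A: $1,500 | Unit 2C: $2,540 | Unit 1A: $7,710

Total ownership shares = 12,823.
Proportional shares (ignoring caps): Unit 5B 1,133.15; Unit G1 6,760.29; Unit PH2 7,012.10; Unit 4A 3,736.54; Unit 2C 1,831.71; Unit 1A 5,566.22.
Capped: Unit G1 ($3,000), Unit 4A ($1,500); residual $21,540 reallocated over remaining ownership shares 7,654.
Redistributed shares: Unit 5B 1,570.33 → $1,570; Unit PH2 9,717.48 → $9,720; Unit 2C 2,538.42 → $2,540; Unit 1A 7,713.76 → $7,710.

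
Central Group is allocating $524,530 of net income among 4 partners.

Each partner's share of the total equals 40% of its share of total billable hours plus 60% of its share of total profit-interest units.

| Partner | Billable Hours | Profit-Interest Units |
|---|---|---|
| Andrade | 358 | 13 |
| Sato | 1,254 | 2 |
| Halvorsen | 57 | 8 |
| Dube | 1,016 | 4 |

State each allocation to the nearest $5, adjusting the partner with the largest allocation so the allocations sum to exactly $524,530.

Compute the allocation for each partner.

Totals — billable hours 2,685, profit-interest units 27.
Combined weights (40% billable hours + 60% profit-interest units): Andrade 0.3422; Sato 0.2313; Halvorsen 0.1863; Dube 0.2402.
Unrounded shares: Andrade 179,505.82; Sato 121,302.85; Halvorsen 97,703.89; Dube 126,017.44.
Rounded to nearest $5: Andrade $179,505; Sato $121,305; Halvorsen $97,705; Dube $126,015. Sum = $524,530.
Sum already equals the total — no adjustment.

Andrade: $179,505 · Sato: $121,305 · Halvorsen: $97,705 · Dube: $126,015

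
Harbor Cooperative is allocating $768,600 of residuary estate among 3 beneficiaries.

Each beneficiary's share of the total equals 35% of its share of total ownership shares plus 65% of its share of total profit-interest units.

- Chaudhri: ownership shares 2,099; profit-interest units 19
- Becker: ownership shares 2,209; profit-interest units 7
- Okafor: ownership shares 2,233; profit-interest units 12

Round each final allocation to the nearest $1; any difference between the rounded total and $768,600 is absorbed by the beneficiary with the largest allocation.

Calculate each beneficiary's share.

Chaudhri: $336,120 | Becker: $182,879 | Okafor: $249,601

Totals — ownership shares 6,541, profit-interest units 38.
Combined weights (35% ownership shares + 65% profit-interest units): Chaudhri 0.4373; Becker 0.2379; Okafor 0.3247.
Raw shares: Chaudhri 336,120.03; Becker 182,878.70; Okafor 249,601.27.
After rounding ($1): Chaudhri $336,120; Becker $182,879; Okafor $249,601. Sum = $768,600.
Rounded total matches; no reconciliation needed.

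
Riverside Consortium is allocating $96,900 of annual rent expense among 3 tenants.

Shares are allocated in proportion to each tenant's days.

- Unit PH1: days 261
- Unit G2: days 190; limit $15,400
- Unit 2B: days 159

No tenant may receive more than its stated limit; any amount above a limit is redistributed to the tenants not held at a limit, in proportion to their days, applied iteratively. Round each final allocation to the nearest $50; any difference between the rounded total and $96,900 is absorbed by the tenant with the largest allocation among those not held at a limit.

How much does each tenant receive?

Unit PH1: $50,650 · Unit G2: $15,400 · Unit 2B: $30,850

Combined days = 610.
Pro-rata shares before constraints: Unit PH1 41,460.49; Unit G2 30,181.97; Unit 2B 25,257.54.
Held at cap: Unit G2 ($15,400); remaining pool $81,500 reallocated over remaining days 420.
Remaining shares: Unit PH1 50,646.43 → $50,650; Unit 2B 30,853.57 → $30,850.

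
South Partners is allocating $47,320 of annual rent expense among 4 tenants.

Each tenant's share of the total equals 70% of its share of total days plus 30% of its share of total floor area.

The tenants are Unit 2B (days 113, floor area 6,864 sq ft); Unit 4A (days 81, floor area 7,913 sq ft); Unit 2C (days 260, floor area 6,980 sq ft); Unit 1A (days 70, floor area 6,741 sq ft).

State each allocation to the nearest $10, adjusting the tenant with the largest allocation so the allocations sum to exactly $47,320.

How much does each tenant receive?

Days total 524; floor area total 28,498.
Blended shares (70% days + 30% floor area): Unit 2B 0.2232; Unit 4A 0.1915; Unit 2C 0.4208; Unit 1A 0.1645.
Pro-rata amounts: Unit 2B 10,562.39; Unit 4A 9,062.10; Unit 2C 19,912.59; Unit 1A 7,782.93.
After rounding ($10): Unit 2B $10,560; Unit 4A $9,060; Unit 2C $19,910; Unit 1A $7,780. Sum = $47,310.
Difference $47,320 − $47,310 = +$10 applied to largest allocation (Unit 2C): Unit 2C becomes $19,920.

Unit 2B: $10,560 · Unit 4A: $9,060 · Unit 2C: $19,920 · Unit 1A: $7,780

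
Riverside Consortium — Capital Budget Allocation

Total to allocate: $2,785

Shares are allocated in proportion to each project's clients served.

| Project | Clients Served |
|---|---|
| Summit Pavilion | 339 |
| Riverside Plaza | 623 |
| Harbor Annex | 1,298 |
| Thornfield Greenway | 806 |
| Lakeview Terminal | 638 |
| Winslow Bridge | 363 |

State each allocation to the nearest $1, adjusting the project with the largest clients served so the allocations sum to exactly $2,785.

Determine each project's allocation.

Clients served total: 4,067.
Pro-rata amounts: Summit Pavilion 339/4,067 × $2,785 = 232.14; Riverside Plaza 623/4,067 × $2,785 = 426.62; Harbor Annex 1,298/4,067 × $2,785 = 888.84; Thornfield Greenway 806/4,067 × $2,785 = 551.93; Lakeview Terminal 638/4,067 × $2,785 = 436.89; Winslow Bridge 363/4,067 × $2,785 = 248.58.
After rounding ($1): Summit Pavilion $232; Riverside Plaza $427; Harbor Annex $889; Thornfield Greenway $552; Lakeview Terminal $437; Winslow Bridge $249. Sum = $2,786.
Difference $2,785 − $2,786 = −$1 applied to largest clients served (Harbor Annex): Harbor Annex becomes $888.

Summit Pavilion: $232; Riverside Plaza: $427; Harbor Annex: $888; Thornfield Greenway: $552; Lakeview Terminal: $437; Winslow Bridge: $249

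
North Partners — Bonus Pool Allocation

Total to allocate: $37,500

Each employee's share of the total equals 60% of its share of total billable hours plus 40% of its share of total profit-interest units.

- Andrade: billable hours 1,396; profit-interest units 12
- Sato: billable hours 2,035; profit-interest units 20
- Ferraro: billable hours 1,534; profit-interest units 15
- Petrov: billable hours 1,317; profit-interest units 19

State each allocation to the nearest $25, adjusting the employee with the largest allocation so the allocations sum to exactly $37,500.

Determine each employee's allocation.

Andrade: $7,725 · Sato: $11,850 · Ferraro: $8,900 · Petrov: $9,025

Billable hours total 6,282; profit-interest units total 66.
Combined weights (60% billable hours + 40% profit-interest units): Andrade 0.2061; Sato 0.3156; Ferraro 0.2374; Petrov 0.2409.
Proportional shares: Andrade 7,727.27; Sato 11,834.14; Ferraro 8,903.36; Petrov 9,035.23.
After rounding ($25): Andrade $7,725; Sato $11,825; Ferraro $8,900; Petrov $9,025. Sum = $37,475.
Difference $37,500 − $37,475 = +$25 applied to largest allocation (Sato): Sato becomes $11,850.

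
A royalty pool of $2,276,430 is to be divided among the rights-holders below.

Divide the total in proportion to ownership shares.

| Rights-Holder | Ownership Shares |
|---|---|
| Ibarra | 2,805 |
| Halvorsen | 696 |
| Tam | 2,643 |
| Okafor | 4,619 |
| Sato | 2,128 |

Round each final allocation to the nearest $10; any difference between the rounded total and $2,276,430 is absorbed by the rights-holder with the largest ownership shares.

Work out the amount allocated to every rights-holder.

Ibarra: $495,340 · Halvorsen: $122,910 · Tam: $466,730 · Okafor: $815,670 · Sato: $375,780

Combined ownership shares = 2,805 + 696 + 2,643 + 4,619 + 2,128 = 12,891.
Proportional shares: Ibarra 495,336.76; Halvorsen 122,907.09; Tam 466,729.07; Okafor 815,672.19; Sato 375,784.89.
After rounding ($10): Ibarra $495,340; Halvorsen $122,910; Tam $466,730; Okafor $815,670; Sato $375,780. Sum = $2,276,430.
Sum already equals the total — no adjustment.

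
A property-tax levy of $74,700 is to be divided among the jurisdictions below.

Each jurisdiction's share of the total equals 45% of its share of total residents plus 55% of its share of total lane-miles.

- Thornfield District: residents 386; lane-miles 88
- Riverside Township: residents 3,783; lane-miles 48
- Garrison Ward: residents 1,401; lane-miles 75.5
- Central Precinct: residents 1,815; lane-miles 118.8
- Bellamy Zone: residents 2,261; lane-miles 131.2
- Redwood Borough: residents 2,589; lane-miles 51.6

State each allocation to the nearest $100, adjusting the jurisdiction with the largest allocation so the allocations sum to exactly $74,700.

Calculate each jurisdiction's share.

Residents total 12,235; lane-miles total 513.1.
Composite weights (45% residents + 55% lane-miles): Thornfield District 0.1085; Riverside Township 0.1906; Garrison Ward 0.1325; Central Precinct 0.1941; Bellamy Zone 0.2238; Redwood Borough 0.1505.
Unrounded shares: Thornfield District 8,106.86; Riverside Township 14,237.05; Garrison Ward 9,894.62; Central Precinct 14,499.18; Bellamy Zone 16,717.44; Redwood Borough 11,244.86.
At nearest $100: Thornfield District $8,100; Riverside Township $14,200; Garrison Ward $9,900; Central Precinct $14,500; Bellamy Zone $16,700; Redwood Borough $11,200. Sum = $74,600.
Difference $74,700 − $74,600 = +$100 applied to largest allocation (Bellamy Zone): Bellamy Zone becomes $16,800.

Thornfield District: $8,100 | Riverside Township: $14,200 | Garrison Ward: $9,900 | Central Precinct: $14,500 | Bellamy Zone: $16,800 | Redwood Borough: $11,200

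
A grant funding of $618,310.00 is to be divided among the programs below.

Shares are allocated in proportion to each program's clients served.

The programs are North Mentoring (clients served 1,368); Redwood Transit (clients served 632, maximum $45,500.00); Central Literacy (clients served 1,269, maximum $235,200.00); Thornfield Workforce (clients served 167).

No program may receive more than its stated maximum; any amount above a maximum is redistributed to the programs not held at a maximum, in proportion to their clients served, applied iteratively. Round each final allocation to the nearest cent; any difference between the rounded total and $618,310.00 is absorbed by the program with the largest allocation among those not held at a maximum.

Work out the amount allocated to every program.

North Mentoring: $300,879.79 · Redwood Transit: $45,500.00 · Central Literacy: $235,200.00 · Thornfield Workforce: $36,730.21

Total clients served = 3,436.
Proportional shares (ignoring caps): North Mentoring 246,172.3166; Redwood Transit 113,728.7311; Central Literacy 228,357.2148; Thornfield Workforce 30,051.7375.
Held at cap: Redwood Transit ($45,500.00); balance $572,810.00 reallocated over remaining clients served 2,804.
Held at cap: Central Literacy ($235,200.00); balance $337,610.00 reallocated over remaining clients served 1,535.
Redistributed shares: North Mentoring 300,879.7915 → $300,879.79; Thornfield Workforce 36,730.2085 → $36,730.21.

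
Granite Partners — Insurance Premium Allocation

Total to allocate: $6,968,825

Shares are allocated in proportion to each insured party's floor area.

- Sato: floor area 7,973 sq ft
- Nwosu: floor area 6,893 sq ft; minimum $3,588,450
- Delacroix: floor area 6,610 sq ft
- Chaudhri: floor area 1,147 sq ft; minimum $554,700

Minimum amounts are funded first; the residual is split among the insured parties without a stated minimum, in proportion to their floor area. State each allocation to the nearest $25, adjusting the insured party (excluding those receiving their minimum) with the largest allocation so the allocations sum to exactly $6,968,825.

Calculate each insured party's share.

Sato: $1,544,900 · Nwosu: $3,588,450 · Delacroix: $1,280,775 · Chaudhri: $554,700

Fund the minimums — Nwosu $3,588,450; Chaudhri $554,700. Balance $2,825,675.
Balance split over remaining floor area 14,583: Sato 1,544,888.35 → $1,544,900; Delacroix 1,280,786.65 → $1,280,775.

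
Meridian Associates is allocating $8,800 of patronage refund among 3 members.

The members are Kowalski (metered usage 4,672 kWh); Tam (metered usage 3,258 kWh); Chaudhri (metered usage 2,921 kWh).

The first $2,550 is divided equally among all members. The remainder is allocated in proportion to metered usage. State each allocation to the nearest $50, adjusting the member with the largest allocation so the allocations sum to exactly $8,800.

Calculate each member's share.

Kowalski: $3,500; Tam: $2,750; Chaudhri: $2,550

$2,550 shared equally gives $850 per member.
Remainder $6,250 by metered usage (total 10,851): Kowalski 2,691.00 → $2,700; Tam 1,876.56 → $1,900; Chaudhri 1,682.45 → $1,700.
Rounding difference −$50 on remainder applied to Kowalski.
Totals: Kowalski $850 + $2,650 = $3,500; Tam $850 + $1,900 = $2,750; Chaudhri $850 + $1,700 = $2,550.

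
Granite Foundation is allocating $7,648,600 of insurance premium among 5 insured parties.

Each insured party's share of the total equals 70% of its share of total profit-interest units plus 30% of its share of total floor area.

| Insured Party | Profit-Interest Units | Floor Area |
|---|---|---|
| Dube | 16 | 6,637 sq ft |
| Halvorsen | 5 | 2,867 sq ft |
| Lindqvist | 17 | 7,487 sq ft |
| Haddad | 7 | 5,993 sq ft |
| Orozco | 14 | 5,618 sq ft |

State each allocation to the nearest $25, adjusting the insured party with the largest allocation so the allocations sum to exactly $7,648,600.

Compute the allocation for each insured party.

Dube: $1,984,375 · Halvorsen: $683,725 · Lindqvist: $2,143,350 · Haddad: $1,116,000 · Orozco: $1,721,150

Profit-interest units total 59; floor area total 28,602.
Blended shares (70% profit-interest units + 30% floor area): Dube 0.2594; Halvorsen 0.0894; Lindqvist 0.2802; Haddad 0.1459; Orozco 0.2250.
Unrounded shares: Dube 1,984,387.37; Halvorsen 683,734.03; Lindqvist 2,143,324.26; Haddad 1,116,007.90; Orozco 1,721,146.44.
At nearest $25: Dube $1,984,375; Halvorsen $683,725; Lindqvist $2,143,325; Haddad $1,116,000; Orozco $1,721,150. Sum = $7,648,575.
Difference $7,648,600 − $7,648,575 = +$25 applied to largest allocation (Lindqvist): Lindqvist becomes $2,143,350.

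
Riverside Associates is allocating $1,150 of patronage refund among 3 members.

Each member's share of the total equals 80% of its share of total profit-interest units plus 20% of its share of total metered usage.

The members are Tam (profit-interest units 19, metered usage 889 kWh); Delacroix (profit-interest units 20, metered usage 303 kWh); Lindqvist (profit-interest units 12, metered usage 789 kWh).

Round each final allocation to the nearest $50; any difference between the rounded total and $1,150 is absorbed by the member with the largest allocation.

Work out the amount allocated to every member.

Tam: $450 · Delacroix: $400 · Lindqvist: $300

Totals — profit-interest units 51, metered usage 1,981.
Blended shares (80% profit-interest units + 20% metered usage): Tam 0.3878; Delacroix 0.3443; Lindqvist 0.2679.
Pro-rata amounts: Tam 445.96; Delacroix 395.96; Lindqvist 308.08.
At nearest $50: Tam $450; Delacroix $400; Lindqvist $300. Sum = $1,150.
Sum already equals the total — no adjustment.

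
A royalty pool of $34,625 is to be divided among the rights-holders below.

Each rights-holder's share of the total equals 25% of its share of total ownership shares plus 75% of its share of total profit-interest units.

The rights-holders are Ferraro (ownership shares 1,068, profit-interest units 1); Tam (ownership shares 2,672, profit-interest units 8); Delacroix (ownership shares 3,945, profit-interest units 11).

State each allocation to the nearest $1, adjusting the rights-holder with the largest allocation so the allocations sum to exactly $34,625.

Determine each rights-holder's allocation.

Ferraro: $2,501; Tam: $13,397; Delacroix: $18,727

Ownership shares total 7,685; profit-interest units total 20.
Composite weights (25% ownership shares + 75% profit-interest units): Ferraro 0.0722; Tam 0.3869; Delacroix 0.5408.
Unrounded shares: Ferraro 2,501.41; Tam 13,397.19; Delacroix 18,726.39.
After rounding ($1): Ferraro $2,501; Tam $13,397; Delacroix $18,726. Sum = $34,624.
Difference $34,625 − $34,624 = +$1 applied to largest allocation (Delacroix): Delacroix becomes $18,727.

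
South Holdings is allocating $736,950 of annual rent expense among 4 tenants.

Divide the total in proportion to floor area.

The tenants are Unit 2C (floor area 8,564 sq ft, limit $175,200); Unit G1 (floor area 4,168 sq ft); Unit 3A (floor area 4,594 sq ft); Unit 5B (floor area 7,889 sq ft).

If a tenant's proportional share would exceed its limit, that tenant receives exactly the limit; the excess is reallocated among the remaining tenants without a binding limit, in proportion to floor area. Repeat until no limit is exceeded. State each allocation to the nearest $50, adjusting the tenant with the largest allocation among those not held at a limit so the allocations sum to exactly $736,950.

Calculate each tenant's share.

Total floor area = 25,215.
Unconstrained shares: Unit 2C 250,297.04; Unit G1 121,816.68; Unit 3A 134,267.23; Unit 5B 230,569.05.
Cap binds for Unit 2C ($175,200); residual $561,750 reallocated over remaining floor area 16,651.
Redistributed shares: Unit G1 140,614.62 → $140,600; Unit 3A 154,986.46 → $155,000; Unit 5B 266,148.92 → $266,150.

Unit 2C: $175,200 · Unit G1: $140,600 · Unit 3A: $155,000 · Unit 5B: $266,150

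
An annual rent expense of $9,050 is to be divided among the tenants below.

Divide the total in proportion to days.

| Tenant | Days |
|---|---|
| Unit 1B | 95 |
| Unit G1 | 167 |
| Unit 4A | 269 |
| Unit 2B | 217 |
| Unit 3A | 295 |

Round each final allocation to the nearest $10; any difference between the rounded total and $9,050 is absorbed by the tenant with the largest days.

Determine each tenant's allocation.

Unit 1B: $820; Unit G1: $1,450; Unit 4A: $2,330; Unit 2B: $1,880; Unit 3A: $2,570

Sum of days: 1,043.
Pro-rata amounts: Unit 1B 95/1,043 × $9,050 = 824.30; Unit G1 167/1,043 × $9,050 = 1,449.04; Unit 4A 269/1,043 × $9,050 = 2,334.08; Unit 2B 217/1,043 × $9,050 = 1,882.89; Unit 3A 295/1,043 × $9,050 = 2,559.68.
Rounded to nearest $10: Unit 1B $820; Unit G1 $1,450; Unit 4A $2,330; Unit 2B $1,880; Unit 3A $2,560. Sum = $9,040.
Difference $9,050 − $9,040 = +$10 applied to largest days (Unit 3A): Unit 3A becomes $2,570.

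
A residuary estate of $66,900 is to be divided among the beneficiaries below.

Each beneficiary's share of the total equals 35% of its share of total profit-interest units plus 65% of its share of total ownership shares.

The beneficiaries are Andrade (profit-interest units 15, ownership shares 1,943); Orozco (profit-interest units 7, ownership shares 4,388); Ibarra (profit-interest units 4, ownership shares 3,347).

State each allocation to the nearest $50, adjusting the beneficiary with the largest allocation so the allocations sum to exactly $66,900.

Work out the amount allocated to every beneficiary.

Profit-interest units total 26; ownership shares total 9,678.
Combined weights (35% profit-interest units + 65% ownership shares): Andrade 0.3324; Orozco 0.3889; Ibarra 0.2786.
Unrounded shares: Andrade 22,238.90; Orozco 26,020.11; Ibarra 18,640.98.
After rounding ($50): Andrade $22,250; Orozco $26,000; Ibarra $18,650. Sum = $66,900.
No rounding difference to absorb.

Andrade: $22,250; Orozco: $26,000; Ibarra: $18,650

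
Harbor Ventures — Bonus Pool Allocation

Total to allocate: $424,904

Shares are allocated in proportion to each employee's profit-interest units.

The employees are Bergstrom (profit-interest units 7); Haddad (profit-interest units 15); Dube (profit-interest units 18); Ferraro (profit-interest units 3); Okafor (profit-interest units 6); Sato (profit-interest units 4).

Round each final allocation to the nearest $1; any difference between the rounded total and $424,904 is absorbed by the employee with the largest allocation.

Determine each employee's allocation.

Bergstrom: $56,119; Haddad: $120,256; Dube: $144,308; Ferraro: $24,051; Okafor: $48,102; Sato: $32,068

Combined profit-interest units = 53.
Pro-rata amounts: Bergstrom 7/53 × $424,904 = 56,119.40; Haddad 15/53 × $424,904 = 120,255.85; Dube 18/53 × $424,904 = 144,307.02; Ferraro 3/53 × $424,904 = 24,051.17; Okafor 6/53 × $424,904 = 48,102.34; Sato 4/53 × $424,904 = 32,068.23.
At nearest $1: Bergstrom $56,119; Haddad $120,256; Dube $144,307; Ferraro $24,051; Okafor $48,102; Sato $32,068. Sum = $424,903.
Difference $424,904 − $424,903 = +$1 applied to largest allocation (Dube): Dube becomes $144,308.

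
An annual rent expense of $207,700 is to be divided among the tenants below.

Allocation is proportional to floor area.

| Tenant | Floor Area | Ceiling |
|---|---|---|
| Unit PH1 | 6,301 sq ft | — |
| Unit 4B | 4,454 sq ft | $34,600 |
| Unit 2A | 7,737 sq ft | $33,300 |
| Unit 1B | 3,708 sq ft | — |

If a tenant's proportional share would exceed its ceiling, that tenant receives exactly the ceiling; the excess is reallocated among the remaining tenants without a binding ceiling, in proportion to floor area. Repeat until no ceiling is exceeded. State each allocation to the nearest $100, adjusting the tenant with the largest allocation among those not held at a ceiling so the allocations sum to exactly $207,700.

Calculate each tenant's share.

Combined floor area = 22,200.
Proportional shares (ignoring caps): Unit PH1 58,951.25; Unit 4B 41,670.98; Unit 2A 72,386.26; Unit 1B 34,691.51.
Held at cap: Unit 4B ($34,600), Unit 2A ($33,300); remaining pool $139,800 reallocated over remaining floor area 10,009.
Redistributed shares: Unit PH1 88,008.77 → $88,000; Unit 1B 51,791.23 → $51,800.

Unit PH1: $88,000 | Unit 4B: $34,600 | Unit 2A: $33,300 | Unit 1B: $51,800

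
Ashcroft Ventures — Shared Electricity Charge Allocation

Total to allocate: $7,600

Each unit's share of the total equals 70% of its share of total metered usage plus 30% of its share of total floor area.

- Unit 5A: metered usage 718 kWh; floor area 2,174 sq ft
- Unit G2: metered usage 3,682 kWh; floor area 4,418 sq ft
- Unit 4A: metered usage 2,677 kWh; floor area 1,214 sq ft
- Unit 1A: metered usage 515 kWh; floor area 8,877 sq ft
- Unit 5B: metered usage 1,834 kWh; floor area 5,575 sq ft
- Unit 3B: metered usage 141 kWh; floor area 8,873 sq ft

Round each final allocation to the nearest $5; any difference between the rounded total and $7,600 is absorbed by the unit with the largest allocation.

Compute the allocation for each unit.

Unit 5A: $560 · Unit G2: $2,365 · Unit 4A: $1,580 · Unit 1A: $935 · Unit 5B: $1,430 · Unit 3B: $730

Totals — metered usage 9,567, floor area 31,131.
Blended shares (70% metered usage + 30% floor area): Unit 5A 0.0735; Unit G2 0.3120; Unit 4A 0.2076; Unit 1A 0.1232; Unit 5B 0.1879; Unit 3B 0.0958.
Pro-rata amounts: Unit 5A 558.49; Unit G2 2,371.05; Unit 4A 1,577.53; Unit 1A 936.52; Unit 5B 1,428.15; Unit 3B 728.26.
Rounded to nearest $5: Unit 5A $560; Unit G2 $2,370; Unit 4A $1,580; Unit 1A $935; Unit 5B $1,430; Unit 3B $730. Sum = $7,605.
Difference $7,600 − $7,605 = −$5 applied to largest allocation (Unit G2): Unit G2 becomes $2,365.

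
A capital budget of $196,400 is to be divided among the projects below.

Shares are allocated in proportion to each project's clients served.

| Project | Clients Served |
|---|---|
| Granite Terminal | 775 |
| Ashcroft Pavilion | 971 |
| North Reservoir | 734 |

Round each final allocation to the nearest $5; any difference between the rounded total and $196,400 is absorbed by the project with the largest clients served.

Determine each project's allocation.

Combined clients served = 775 + 971 + 734 = 2,480.
Raw shares: Granite Terminal 61,375.00; Ashcroft Pavilion 76,896.94; North Reservoir 58,128.06.
After rounding ($5): Granite Terminal $61,375; Ashcroft Pavilion $76,895; North Reservoir $58,130. Sum = $196,400.
No rounding difference to absorb.

Granite Terminal: $61,375; Ashcroft Pavilion: $76,895; North Reservoir: $58,130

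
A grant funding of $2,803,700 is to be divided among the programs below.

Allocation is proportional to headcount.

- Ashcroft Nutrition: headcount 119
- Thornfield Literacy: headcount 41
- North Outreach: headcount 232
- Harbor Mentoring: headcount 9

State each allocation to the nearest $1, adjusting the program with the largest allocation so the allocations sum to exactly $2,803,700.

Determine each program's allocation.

Combined headcount = 401.
Unrounded shares: Ashcroft Nutrition 119/401 × $2,803,700 = 832,020.70; Thornfield Literacy 41/401 × $2,803,700 = 286,662.59; North Outreach 232/401 × $2,803,700 = 1,622,090.77; Harbor Mentoring 9/401 × $2,803,700 = 62,925.94.
At nearest $1: Ashcroft Nutrition $832,021; Thornfield Literacy $286,663; North Outreach $1,622,091; Harbor Mentoring $62,926. Sum = $2,803,701.
Difference $2,803,700 − $2,803,701 = −$1 applied to largest allocation (North Outreach): North Outreach becomes $1,622,090.

Ashcroft Nutrition: $832,021 | Thornfield Literacy: $286,663 | North Outreach: $1,622,090 | Harbor Mentoring: $62,926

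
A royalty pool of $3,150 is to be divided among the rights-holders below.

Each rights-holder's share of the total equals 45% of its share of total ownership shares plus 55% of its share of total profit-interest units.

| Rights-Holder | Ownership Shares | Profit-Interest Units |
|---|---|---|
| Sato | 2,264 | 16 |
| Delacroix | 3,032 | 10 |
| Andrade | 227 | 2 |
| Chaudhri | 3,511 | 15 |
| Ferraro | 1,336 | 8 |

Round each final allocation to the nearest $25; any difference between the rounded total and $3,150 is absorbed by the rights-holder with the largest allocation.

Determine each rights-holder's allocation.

Totals — ownership shares 10,370, profit-interest units 51.
Combined weights (45% ownership shares + 55% profit-interest units): Sato 0.2708; Delacroix 0.2394; Andrade 0.0314; Chaudhri 0.3141; Ferraro 0.1442.
Raw shares: Sato 853.00; Delacroix 754.16; Andrade 98.97; Chaudhri 989.49; Ferraro 454.39.
At nearest $25: Sato $850; Delacroix $750; Andrade $100; Chaudhri $1,000; Ferraro $450. Sum = $3,150.
Rounded total matches; no reconciliation needed.

Sato: $850 · Delacroix: $750 · Andrade: $100 · Chaudhri: $1,000 · Ferraro: $450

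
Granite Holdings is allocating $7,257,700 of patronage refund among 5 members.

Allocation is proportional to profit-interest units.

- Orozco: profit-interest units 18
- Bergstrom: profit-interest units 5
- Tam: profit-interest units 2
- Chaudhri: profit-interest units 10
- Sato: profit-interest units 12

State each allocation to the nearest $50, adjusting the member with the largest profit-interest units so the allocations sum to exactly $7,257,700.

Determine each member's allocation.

Profit-interest units total: 18 + 5 + 2 + 10 + 12 = 47.
Pro-rata amounts: Orozco 2,779,544.68; Bergstrom 772,095.74; Tam 308,838.30; Chaudhri 1,544,191.49; Sato 1,853,029.79.
At nearest $50: Orozco $2,779,550; Bergstrom $772,100; Tam $308,850; Chaudhri $1,544,200; Sato $1,853,050. Sum = $7,257,750.
Difference $7,257,700 − $7,257,750 = −$50 applied to largest profit-interest units (Orozco): Orozco becomes $2,779,500.

Orozco: $2,779,500 · Bergstrom: $772,100 · Tam: $308,850 · Chaudhri: $1,544,200 · Sato: $1,853,050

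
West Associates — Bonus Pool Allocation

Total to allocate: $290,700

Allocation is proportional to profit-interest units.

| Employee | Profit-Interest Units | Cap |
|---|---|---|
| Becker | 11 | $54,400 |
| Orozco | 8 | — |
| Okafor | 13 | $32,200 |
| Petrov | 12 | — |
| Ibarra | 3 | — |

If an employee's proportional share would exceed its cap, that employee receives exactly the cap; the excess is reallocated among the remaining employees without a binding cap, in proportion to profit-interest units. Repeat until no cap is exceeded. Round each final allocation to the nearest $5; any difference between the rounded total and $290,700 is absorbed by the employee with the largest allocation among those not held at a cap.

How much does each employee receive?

Becker: $54,400 · Orozco: $70,990 · Okafor: $32,200 · Petrov: $106,490 · Ibarra: $26,620

Profit-interest units total: 47.
Pro-rata shares before constraints: Becker 68,036.17; Orozco 49,480.85; Okafor 80,406.38; Petrov 74,221.28; Ibarra 18,555.32.
Held at cap: Becker ($54,400), Okafor ($32,200); remaining pool $204,100 reallocated over remaining profit-interest units 23.
Shares after redistribution: Orozco 70,991.30 → $70,990; Petrov 106,486.96 → $106,485; Ibarra 26,621.74 → $26,620.
Rounding difference +$5 applied to Petrov → $106,490.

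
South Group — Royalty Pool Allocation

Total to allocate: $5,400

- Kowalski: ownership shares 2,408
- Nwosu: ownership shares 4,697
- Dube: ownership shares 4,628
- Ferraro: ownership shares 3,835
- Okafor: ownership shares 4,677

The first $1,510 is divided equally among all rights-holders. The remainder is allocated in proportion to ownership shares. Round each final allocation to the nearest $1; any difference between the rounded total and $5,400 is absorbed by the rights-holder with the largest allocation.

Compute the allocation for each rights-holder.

Kowalski: $765 · Nwosu: $1,204 · Dube: $1,191 · Ferraro: $1,039 · Okafor: $1,201

$1,510 shared equally gives $302 per rights-holder.
Remainder $3,890 by ownership shares (total 20,245): Kowalski 462.69 → $463; Nwosu 902.51 → $903; Dube 889.25 → $889; Ferraro 736.88 → $737; Okafor 898.67 → $899.
Rounding difference −$1 on remainder applied to Nwosu.
Totals: Kowalski $302 + $463 = $765; Nwosu $302 + $902 = $1,204; Dube $302 + $889 = $1,191; Ferraro $302 + $737 = $1,039; Okafor $302 + $899 = $1,201.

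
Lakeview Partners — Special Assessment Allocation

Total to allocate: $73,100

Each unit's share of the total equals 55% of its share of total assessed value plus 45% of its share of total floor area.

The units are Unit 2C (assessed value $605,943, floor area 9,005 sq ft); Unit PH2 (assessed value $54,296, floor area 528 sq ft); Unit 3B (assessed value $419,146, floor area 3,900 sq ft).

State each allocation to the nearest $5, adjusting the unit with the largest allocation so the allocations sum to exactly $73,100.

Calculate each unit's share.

Assessed value total 1,079,385; floor area total 13,433.
Combined weights (55% assessed value + 45% floor area): Unit 2C 0.6104; Unit PH2 0.0454; Unit 3B 0.3442.
Proportional shares: Unit 2C 44,621.83; Unit PH2 3,315.40; Unit 3B 25,162.77.
Rounded to nearest $5: Unit 2C $44,620; Unit PH2 $3,315; Unit 3B $25,165. Sum = $73,100.
Sum already equals the total — no adjustment.

Unit 2C: $44,620 · Unit PH2: $3,315 · Unit 3B: $25,165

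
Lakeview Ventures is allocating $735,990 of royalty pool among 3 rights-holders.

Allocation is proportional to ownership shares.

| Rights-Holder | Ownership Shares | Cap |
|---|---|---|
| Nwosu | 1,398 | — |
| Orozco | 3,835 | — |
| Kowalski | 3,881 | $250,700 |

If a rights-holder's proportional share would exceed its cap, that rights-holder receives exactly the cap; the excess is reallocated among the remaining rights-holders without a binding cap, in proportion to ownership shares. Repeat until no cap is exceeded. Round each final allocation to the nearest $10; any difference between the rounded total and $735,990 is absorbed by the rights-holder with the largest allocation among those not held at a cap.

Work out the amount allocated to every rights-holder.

Sum of ownership shares: 9,114.
Pro-rata shares before constraints: Nwosu 112,893.79; Orozco 309,690.77; Kowalski 313,405.44.
Held at cap: Kowalski ($250,700); balance $485,290 reallocated over remaining ownership shares 5,233.
Redistributed shares: Nwosu 129,645.60 → $129,650; Orozco 355,644.40 → $355,640.

Nwosu: $129,650 | Orozco: $355,640 | Kowalski: $250,700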